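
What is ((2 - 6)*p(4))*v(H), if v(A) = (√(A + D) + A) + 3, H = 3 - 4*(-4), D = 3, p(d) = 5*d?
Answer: -1760 - 80*√22 ≈ -2135.2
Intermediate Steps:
H = 19 (H = 3 + 16 = 19)
v(A) = 3 + A + √(3 + A) (v(A) = (√(A + 3) + A) + 3 = (√(3 + A) + A) + 3 = (A + √(3 + A)) + 3 = 3 + A + √(3 + A))
((2 - 6)*p(4))*v(H) = ((2 - 6)*(5*4))*(3 + 19 + √(3 + 19)) = (-4*20)*(3 + 19 + √22) = -80*(22 + √22) = -1760 - 80*√22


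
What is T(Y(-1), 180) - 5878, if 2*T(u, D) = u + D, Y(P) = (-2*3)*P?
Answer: -5785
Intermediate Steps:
Y(P) = -6*P
T(u, D) = D/2 + u/2 (T(u, D) = (u + D)/2 = (D + u)/2 = D/2 + u/2)
T(Y(-1), 180) - 5878 = ((1/2)*180 + (-6*(-1))/2) - 5878 = (90 + (1/2)*6) - 5878 = (90 + 3) - 5878 = 93 - 5878 = -5785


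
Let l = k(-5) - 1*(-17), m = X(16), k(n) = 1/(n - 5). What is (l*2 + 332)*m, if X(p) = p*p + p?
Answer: 497488/5 ≈ 99498.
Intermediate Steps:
k(n) = 1/(-5 + n)
X(p) = p + p² (X(p) = p² + p = p + p²)
m = 272 (m = 16*(1 + 16) = 16*17 = 272)
l = 169/10 (l = 1/(-5 - 5) - 1*(-17) = 1/(-10) + 17 = -⅒ + 17 = 169/10 ≈ 16.900)
(l*2 + 332)*m = ((169/10)*2 + 332)*272 = (169/5 + 332)*272 = (1829/5)*272 = 497488/5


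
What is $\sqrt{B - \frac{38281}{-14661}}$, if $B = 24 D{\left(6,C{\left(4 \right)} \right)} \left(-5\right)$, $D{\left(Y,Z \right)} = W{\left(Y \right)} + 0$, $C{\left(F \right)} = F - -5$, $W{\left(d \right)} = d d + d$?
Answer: $\frac{i \sqrt{13367421779}}{1629} \approx 70.975 i$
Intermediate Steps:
$W{\left(d \right)} = d + d^{2}$ ($W{\left(d \right)} = d^{2} + d = d + d^{2}$)
$C{\left(F \right)} = 5 + F$ ($C{\left(F \right)} = F + 5 = 5 + F$)
$D{\left(Y,Z \right)} = Y \left(1 + Y\right)$ ($D{\left(Y,Z \right)} = Y \left(1 + Y\right) + 0 = Y \left(1 + Y\right)$)
$B = -5040$ ($B = 24 \cdot 6 \left(1 + 6\right) \left(-5\right) = 24 \cdot 6 \cdot 7 \left(-5\right) = 24 \cdot 42 \left(-5\right) = 1008 \left(-5\right) = -5040$)
$\sqrt{B - \frac{38281}{-14661}} = \sqrt{-5040 - \frac{38281}{-14661}} = \sqrt{-5040 - - \frac{38281}{14661}} = \sqrt{-5040 + \frac{38281}{14661}} = \sqrt{- \frac{73853159}{14661}} = \frac{i \sqrt{13367421779}}{1629}$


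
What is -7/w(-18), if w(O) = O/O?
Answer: -7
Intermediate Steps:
w(O) = 1
-7/w(-18) = -7/1 = -7*1 = -7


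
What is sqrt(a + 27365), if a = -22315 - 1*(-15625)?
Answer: 5*sqrt(827) ≈ 143.79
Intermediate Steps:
a = -6690 (a = -22315 + 15625 = -6690)
sqrt(a + 27365) = sqrt(-6690 + 27365) = sqrt(20675) = 5*sqrt(827)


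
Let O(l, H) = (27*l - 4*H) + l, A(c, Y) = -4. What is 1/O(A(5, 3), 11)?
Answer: -1/156 ≈ -0.0064103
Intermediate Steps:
O(l, H) = -4*H + 28*l (O(l, H) = (-4*H + 27*l) + l = -4*H + 28*l)
1/O(A(5, 3), 11) = 1/(-4*11 + 28*(-4)) = 1/(-44 - 112) = 1/(-156) = -1/156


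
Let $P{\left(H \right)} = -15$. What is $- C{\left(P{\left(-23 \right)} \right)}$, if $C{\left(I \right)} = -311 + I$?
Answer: $326$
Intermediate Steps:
$- C{\left(P{\left(-23 \right)} \right)} = - (-311 - 15) = \left(-1\right) \left(-326\right) = 326$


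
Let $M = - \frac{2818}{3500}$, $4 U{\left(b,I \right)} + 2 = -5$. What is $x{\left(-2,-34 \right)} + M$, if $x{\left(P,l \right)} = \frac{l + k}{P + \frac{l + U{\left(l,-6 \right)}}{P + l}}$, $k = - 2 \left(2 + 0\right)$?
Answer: $\frac{1874339}{50750} \approx 36.933$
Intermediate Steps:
$U{\left(b,I \right)} = - \frac{7}{4}$ ($U{\left(b,I \right)} = - \frac{1}{2} + \frac{1}{4} \left(-5\right) = - \frac{1}{2} - \frac{5}{4} = - \frac{7}{4}$)
$k = -4$ ($k = \left(-2\right) 2 = -4$)
$x{\left(P,l \right)} = \frac{-4 + l}{P + \frac{- \frac{7}{4} + l}{P + l}}$ ($x{\left(P,l \right)} = \frac{l - 4}{P + \frac{l - \frac{7}{4}}{P + l}} = \frac{-4 + l}{P + \frac{- \frac{7}{4} + l}{P + l}}$)
$M = - \frac{1409}{1750}$ ($M = \left(-2818\right) \frac{1}{3500} = - \frac{1409}{1750} \approx -0.80514$)
$x{\left(-2,-34 \right)} + M = \frac{4 \left(\left(-34\right)^{2} - -8 - -136 - -68\right)}{-7 + 4 \left(-34\right) + 4 \left(-2\right)^{2} + 4 \left(-2\right) \left(-34\right)} - \frac{1409}{1750} = \frac{4 \left(1156 + 8 + 136 + 68\right)}{-7 - 136 + 4 \cdot 4 + 272} - \frac{1409}{1750} = 4 \frac{1}{-7 - 136 + 16 + 272} \cdot 1368 - \frac{1409}{1750} = 4 \cdot \frac{1}{145} \cdot 1368 - \frac{1409}{1750} = \frac{5472}{145} - \frac{1409}{1750} = \frac{1874339}{50750}$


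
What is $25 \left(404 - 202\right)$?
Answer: $5050$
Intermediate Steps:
$25 \left(404 - 202\right) = 25 \cdot 202 = 5050$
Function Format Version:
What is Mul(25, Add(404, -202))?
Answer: 5050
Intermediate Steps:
Mul(25, Add(404, -202)) = Mul(25, 202) = 5050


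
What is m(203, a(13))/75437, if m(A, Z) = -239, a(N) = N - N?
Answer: -239/75437 ≈ -0.0031682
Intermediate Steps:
a(N) = 0
m(203, a(13))/75437 = -239/75437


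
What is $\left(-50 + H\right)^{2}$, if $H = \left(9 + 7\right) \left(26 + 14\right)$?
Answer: $348100$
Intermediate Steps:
$H = 640$ ($H = 16 \cdot 40 = 640$)
$\left(-50 + H\right)^{2} = \left(-50 + 640\right)^{2} = 590^{2} = 348100$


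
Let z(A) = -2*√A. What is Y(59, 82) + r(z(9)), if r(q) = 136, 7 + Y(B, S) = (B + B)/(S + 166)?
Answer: 16055/124 ≈ 129.48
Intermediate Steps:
Y(B, S) = -7 + 2*B/(166 + S) (Y(B, S) = -7 + (B + B)/(S + 166) = -7 + (2*B)/(166 + S) = -7 + 2*B/(166 + S))
Y(59, 82) + r(z(9)) = (-1162 - 7*82 + 2*59)/(166 + 82) + 136 = (-1162 - 574 + 118)/248 + 136 = (1/248)*(-1618) + 136 = -809/124 + 136 = 16055/124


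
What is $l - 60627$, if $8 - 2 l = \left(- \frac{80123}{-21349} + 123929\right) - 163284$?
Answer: $- \frac{874185541}{21349} \approx -40947.0$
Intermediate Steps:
$l = \frac{420140282}{21349}$ ($l = 4 - \frac{\left(- \frac{80123}{-21349} + 123929\right) - 163284}{2} = 4 - \frac{\left(\left(-80123\right) \left(- \frac{1}{21349}\right) + 123929\right) - 163284}{2} = 4 - \frac{\left(\frac{80123}{21349} + 123929\right) - 163284}{2} = 4 - \frac{\frac{2645840344}{21349} - 163284}{2} = 4 - - \frac{420054886}{21349} = 4 + \frac{420054886}{21349} = \frac{420140282}{21349} \approx 19680.0$)
$l - 60627 = \frac{420140282}{21349} - 60627 = - \frac{874185541}{21349}$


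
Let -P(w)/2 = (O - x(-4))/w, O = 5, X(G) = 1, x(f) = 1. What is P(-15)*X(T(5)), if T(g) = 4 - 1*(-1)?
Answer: 8/15 ≈ 0.53333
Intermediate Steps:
T(g) = 5 (T(g) = 4 + 1 = 5)
P(w) = -8/w (P(w) = -2*(5 - 1*1)/w = -2*(5 - 1)/w = -8/w)
P(-15)*X(T(5)) = -8/(-15)*1 = -8*(-1/15)*1 = (8/15)*1 = 8/15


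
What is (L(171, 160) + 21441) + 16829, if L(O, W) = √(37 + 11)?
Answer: 38270 + 4*√3 ≈ 38277.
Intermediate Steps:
L(O, W) = 4*√3 (L(O, W) = √48 = 4*√3)
(L(171, 160) + 21441) + 16829 = (4*√3 + 21441) + 16829 = (21441 + 4*√3) + 16829 = 38270 + 4*√3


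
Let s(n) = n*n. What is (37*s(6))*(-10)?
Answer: -13320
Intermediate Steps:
s(n) = n²
(37*s(6))*(-10) = (37*6²)*(-10) = (37*36)*(-10) = 1332*(-10) = -13320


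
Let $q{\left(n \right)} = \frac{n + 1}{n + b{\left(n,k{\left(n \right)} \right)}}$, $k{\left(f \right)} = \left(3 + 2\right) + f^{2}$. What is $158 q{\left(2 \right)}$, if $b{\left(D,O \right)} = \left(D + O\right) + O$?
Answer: $\frac{237}{11} \approx 21.545$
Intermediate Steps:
$k{\left(f \right)} = 5 + f^{2}$
$b{\left(D,O \right)} = D + 2 O$
$q{\left(n \right)} = \frac{1 + n}{10 + 2 n + 2 n^{2}}$ ($q{\left(n \right)} = \frac{n + 1}{n + \left(n + 2 \left(5 + n^{2}\right)\right)} = \frac{1 + n}{n + \left(n + \left(10 + 2 n^{2}\right)\right)} = \frac{1 + n}{n + \left(10 + n + 2 n^{2}\right)} = \frac{1 + n}{10 + 2 n + 2 n^{2}}$)
$158 q{\left(2 \right)} = 158 \frac{1 + 2}{2 \left(5 + 2 + 2^{2}\right)} = 158 \cdot \frac{1}{2} \frac{1}{5 + 2 + 4} \cdot 3 = 158 \cdot \frac{1}{2} \cdot \frac{1}{11} \cdot 3 = 158 \cdot \frac{3}{22} = \frac{237}{11}$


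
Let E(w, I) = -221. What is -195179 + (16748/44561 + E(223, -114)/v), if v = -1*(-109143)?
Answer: -949255390704934/4863521223 ≈ -1.9518e+5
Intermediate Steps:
v = 109143
-195179 + (16748/44561 + E(223, -114)/v) = -195179 + (16748/44561 - 221/109143) = -195179 + 1818078983/4863521223 = -949255390704934/4863521223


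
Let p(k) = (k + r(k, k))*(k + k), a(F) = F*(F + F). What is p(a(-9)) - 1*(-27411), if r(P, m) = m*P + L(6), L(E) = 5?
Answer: 8584575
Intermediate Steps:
a(F) = 2*F² (a(F) = F*(2*F) = 2*F²)
r(P, m) = 5 + P*m (r(P, m) = m*P + 5 = P*m + 5 = 5 + P*m)
p(k) = 2*k*(5 + k + k²) (p(k) = (k + (5 + k*k))*(k + k) = (k + (5 + k²))*(2*k) = (5 + k + k²)*(2*k) = 2*k*(5 + k + k²))
p(a(-9)) - 1*(-27411) = 2*(2*(-9)²)*(5 + 2*(-9)² + (2*(-9)²)²) - 1*(-27411) = 2*(2*81)*(5 + 2*81 + (2*81)²) + 27411 = 2*162*(5 + 162 + 162²) + 27411 = 2*162*(5 + 162 + 26244) + 27411 = 2*162*26411 + 27411 = 8557164 + 27411 = 8584575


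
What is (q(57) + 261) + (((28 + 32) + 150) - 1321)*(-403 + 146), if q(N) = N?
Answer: 285845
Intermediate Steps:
(q(57) + 261) + (((28 + 32) + 150) - 1321)*(-403 + 146) = (57 + 261) + (((28 + 32) + 150) - 1321)*(-403 + 146) = 318 + ((60 + 150) - 1321)*(-257) = 318 + (210 - 1321)*(-257) = 318 - 1111*(-257) = 318 + 285527 = 285845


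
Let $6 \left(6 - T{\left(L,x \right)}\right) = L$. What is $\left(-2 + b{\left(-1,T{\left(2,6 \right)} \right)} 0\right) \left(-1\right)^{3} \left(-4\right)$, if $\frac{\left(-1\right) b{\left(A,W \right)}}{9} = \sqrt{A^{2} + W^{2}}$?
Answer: $-8$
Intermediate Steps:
$T{\left(L,x \right)} = 6 - \frac{L}{6}$
$b{\left(A,W \right)} = - 9 \sqrt{A^{2} + W^{2}}$
$\left(-2 + b{\left(-1,T{\left(2,6 \right)} \right)} 0\right) \left(-1\right)^{3} \left(-4\right) = \left(-2 + - 9 \sqrt{\left(-1\right)^{2} + \left(6 - \frac{1}{3}\right)^{2}} \cdot 0\right) \left(-1\right)^{3} \left(-4\right) = \left(-2 + - 9 \sqrt{1 + \left(6 - \frac{1}{3}\right)^{2}} \cdot 0\right) \left(-1\right) \left(-4\right) = \left(-2 + - 9 \sqrt{1 + \left(\frac{17}{3}\right)^{2}} \cdot 0\right) \left(-1\right) \left(-4\right) = \left(-2 + - 9 \sqrt{1 + \frac{289}{9}} \cdot 0\right) \left(-1\right) \left(-4\right) = \left(-2 + - 9 \sqrt{\frac{298}{9}} \cdot 0\right) \left(-1\right) \left(-4\right) = \left(-2 + - 9 \frac{\sqrt{298}}{3} \cdot 0\right) \left(-1\right) \left(-4\right) = \left(-2 + - 3 \sqrt{298} \cdot 0\right) \left(-1\right) \left(-4\right) = \left(-2 + 0\right) \left(-1\right) \left(-4\right) = \left(-2\right) \left(-1\right) \left(-4\right) = 2 \left(-4\right) = -8$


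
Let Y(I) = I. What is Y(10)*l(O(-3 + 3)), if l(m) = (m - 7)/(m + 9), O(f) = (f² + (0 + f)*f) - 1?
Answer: -10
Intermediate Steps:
O(f) = -1 + 2*f² (O(f) = (f² + f*f) - 1 = (f² + f²) - 1 = 2*f² - 1 = -1 + 2*f²)
l(m) = (-7 + m)/(9 + m)
Y(10)*l(O(-3 + 3)) = 10*((-7 + (-1 + 2*(-3 + 3)²))/(9 + (-1 + 2*(-3 + 3)²))) = 10*((-7 + (-1 + 2*0²))/(9 + (-1 + 2*0²))) = 10*((-7 + (-1 + 2*0))/(9 + (-1 + 2*0))) = 10*((-7 + (-1 + 0))/(9 + (-1 + 0))) = 10*((-7 - 1)/(9 - 1)) = 10*(-8/8) = 10*((⅛)*(-8)) = 10*(-1) = -10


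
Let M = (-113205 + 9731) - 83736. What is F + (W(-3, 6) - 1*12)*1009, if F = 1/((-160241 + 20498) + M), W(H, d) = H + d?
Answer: -2969060194/326953 ≈ -9081.0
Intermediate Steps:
M = -187210 (M = -103474 - 83736 = -187210)
F = -1/326953 (F = 1/((-160241 + 20498) - 187210) = 1/(-139743 - 187210) = 1/(-326953) = -1/326953 ≈ -3.0585e-6)
F + (W(-3, 6) - 1*12)*1009 = -1/326953 + ((-3 + 6) - 1*12)*1009 = -1/326953 + (3 - 12)*1009 = -1/326953 - 9*1009 = -1/326953 - 9081 = -2969060194/326953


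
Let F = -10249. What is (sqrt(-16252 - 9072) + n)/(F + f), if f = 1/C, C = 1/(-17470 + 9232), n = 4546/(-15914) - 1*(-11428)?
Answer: -90930323/147101059 - 2*I*sqrt(6331)/18487 ≈ -0.61815 - 0.008608*I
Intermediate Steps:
n = 90930323/7957 (n = 4546*(-1/15914) + 11428 = -2273/7957 + 11428 = 90930323/7957 ≈ 11428.)
C = -1/8238 (C = 1/(-8238) = -1/8238 ≈ -0.00012139)
f = -8238 (f = 1/(-1/8238) = -8238)
(sqrt(-16252 - 9072) + n)/(F + f) = (sqrt(-16252 - 9072) + 90930323/7957)/(-10249 - 8238) = (sqrt(-25324) + 90930323/7957)/(-18487) = (2*I*sqrt(6331) + 90930323/7957)*(-1/18487) = (90930323/7957 + 2*I*sqrt(6331))*(-1/18487) = -90930323/147101059 - 2*I*sqrt(6331)/18487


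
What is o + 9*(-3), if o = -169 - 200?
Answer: -396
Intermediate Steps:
o = -369
o + 9*(-3) = -369 + 9*(-3) = -369 - 27 = -396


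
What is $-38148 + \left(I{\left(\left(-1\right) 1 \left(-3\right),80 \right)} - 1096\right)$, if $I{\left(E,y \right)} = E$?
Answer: $-39241$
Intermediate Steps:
$-38148 + \left(I{\left(\left(-1\right) 1 \left(-3\right),80 \right)} - 1096\right) = -38148 - \left(1096 - \left(-1\right) 1 \left(-3\right)\right) = -38148 - 1093 = -39241$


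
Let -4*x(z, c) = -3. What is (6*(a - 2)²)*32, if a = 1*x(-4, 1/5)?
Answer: 300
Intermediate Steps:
x(z, c) = ¾ (x(z, c) = -¼*(-3) = ¾)
a = ¾ (a = 1*(¾) = ¾ ≈ 0.75000)
(6*(a - 2)²)*32 = (6*(¾ - 2)²)*32 = (6*(-5/4)²)*32 = (6*(25/16))*32 = (75/8)*32 = 300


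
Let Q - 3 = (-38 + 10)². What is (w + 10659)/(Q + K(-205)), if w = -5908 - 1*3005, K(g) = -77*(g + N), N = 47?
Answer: 1746/12953 ≈ 0.13479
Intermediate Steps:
Q = 787 (Q = 3 + (-38 + 10)² = 3 + (-28)² = 3 + 784 = 787)
K(g) = -3619 - 77*g (K(g) = -77*(g + 47) = -77*(47 + g) = -3619 - 77*g)
w = -8913 (w = -5908 - 3005 = -8913)
(w + 10659)/(Q + K(-205)) = (-8913 + 10659)/(787 + (-3619 - 77*(-205))) = 1746/(787 + (-3619 + 15785)) = 1746/(787 + 12166) = 1746/12953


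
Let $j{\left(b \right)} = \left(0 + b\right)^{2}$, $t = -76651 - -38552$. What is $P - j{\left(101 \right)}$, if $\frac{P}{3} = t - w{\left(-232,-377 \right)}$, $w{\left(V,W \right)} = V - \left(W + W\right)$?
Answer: $-126064$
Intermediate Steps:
$w{\left(V,W \right)} = V - 2 W$
$t = -38099$ ($t = -76651 + 38552 = -38099$)
$j{\left(b \right)} = b^{2}$
$P = -115863$ ($P = 3 \left(-38099 - \left(-232 - -754\right)\right) = 3 \left(-38099 - \left(-232 + 754\right)\right) = 3 \left(-38099 - 522\right) = 3 \left(-38621\right) = -115863$)
$P - j{\left(101 \right)} = -115863 - 101^{2} = -115863 - 10201 = -126064$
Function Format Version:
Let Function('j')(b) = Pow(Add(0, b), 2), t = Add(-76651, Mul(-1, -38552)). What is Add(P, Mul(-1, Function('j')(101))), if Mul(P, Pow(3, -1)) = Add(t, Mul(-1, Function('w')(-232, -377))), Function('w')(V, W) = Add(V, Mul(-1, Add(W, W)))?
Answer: -126064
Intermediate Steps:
Function('w')(V, W) = Add(V, Mul(-2, W)) (Function('w')(V, W) = Add(V, Mul(-1, Mul(2, W))) = Add(V, Mul(-2, W)))
t = -38099 (t = Add(-76651, 38552) = -38099)
Function('j')(b) = Pow(b, 2)
P = -115863 (P = Mul(3, Add(-38099, Mul(-1, Add(-232, Mul(-2, -377))))) = Mul(3, Add(-38099, Mul(-1, Add(-232, 754)))) = Mul(3, Add(-38099, Mul(-1, 522))) = Mul(3, Add(-38099, -522)) = Mul(3, -38621) = -115863)
Add(P, Mul(-1, Function('j')(101))) = Add(-115863, Mul(-1, Pow(101, 2))) = Add(-115863, Mul(-1, 10201)) = Add(-115863, -10201) = -126064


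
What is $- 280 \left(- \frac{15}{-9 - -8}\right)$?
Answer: $-4200$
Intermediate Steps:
$- 280 \left(- \frac{15}{-9 - -8}\right) = - 280 \left(- \frac{15}{-9 + 8}\right) = - 280 \left(- \frac{15}{-1}\right) = - 280 \left(\left(-15\right) \left(-1\right)\right) = \left(-280\right) 15 = -4200$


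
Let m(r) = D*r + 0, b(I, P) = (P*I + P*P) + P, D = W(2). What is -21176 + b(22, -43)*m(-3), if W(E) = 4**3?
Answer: -186296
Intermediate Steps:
W(E) = 64
D = 64
b(I, P) = P + P**2 + I*P (b(I, P) = (I*P + P**2) + P = (P**2 + I*P) + P = P + P**2 + I*P)
m(r) = 64*r (m(r) = 64*r + 0 = 64*r)
-21176 + b(22, -43)*m(-3) = -21176 + (-43*(1 + 22 - 43))*(64*(-3)) = -21176 - 43*(-20)*(-192) = -21176 + 860*(-192) = -21176 - 165120 = -186296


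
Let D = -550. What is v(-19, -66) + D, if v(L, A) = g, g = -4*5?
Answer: -570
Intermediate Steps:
g = -20
v(L, A) = -20
v(-19, -66) + D = -20 - 550 = -570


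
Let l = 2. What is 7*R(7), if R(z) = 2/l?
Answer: 7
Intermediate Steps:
R(z) = 1 (R(z) = 2/2 = 2*(½) = 1)
7*R(7) = 7*1 = 7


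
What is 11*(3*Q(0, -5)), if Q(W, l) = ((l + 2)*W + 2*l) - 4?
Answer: -462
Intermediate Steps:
Q(W, l) = -4 + 2*l + W*(2 + l) (Q(W, l) = ((2 + l)*W + 2*l) - 4 = (W*(2 + l) + 2*l) - 4 = (2*l + W*(2 + l)) - 4 = -4 + 2*l + W*(2 + l))
11*(3*Q(0, -5)) = 11*(3*(-4 + 2*0 + 2*(-5) + 0*(-5))) = 11*(3*(-4 + 0 - 10 + 0)) = 11*(3*(-14)) = 11*(-42) = -462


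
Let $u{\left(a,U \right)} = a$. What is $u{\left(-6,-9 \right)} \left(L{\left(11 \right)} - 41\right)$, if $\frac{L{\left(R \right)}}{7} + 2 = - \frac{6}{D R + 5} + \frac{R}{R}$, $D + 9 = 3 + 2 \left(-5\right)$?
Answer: $\frac{5444}{19} \approx 286.53$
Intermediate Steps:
$D = -16$ ($D = -9 + \left(3 + 2 \left(-5\right)\right) = -9 + \left(3 - 10\right) = -9 - 7 = -16$)
$L{\left(R \right)} = -7 - \frac{42}{5 - 16 R}$ ($L{\left(R \right)} = -14 + 7 \left(- \frac{6}{- 16 R + 5} + \frac{R}{R}\right) = -14 + 7 \left(- \frac{6}{5 - 16 R} + 1\right) = -14 + 7 \left(1 - \frac{6}{5 - 16 R}\right) = -14 + \left(7 - \frac{42}{5 - 16 R}\right) = -7 - \frac{42}{5 - 16 R}$)
$u{\left(-6,-9 \right)} \left(L{\left(11 \right)} - 41\right) = - 6 \left(\frac{7 \left(11 - 176\right)}{-5 + 16 \cdot 11} - 41\right) = - 6 \left(\frac{7 \left(11 - 176\right)}{-5 + 176} - 41\right) = - 6 \left(7 \cdot \frac{1}{171} \left(-165\right) - 41\right) = - 6 \left(- \frac{385}{57} - 41\right) = \left(-6\right) \left(- \frac{2722}{57}\right) = \frac{5444}{19}$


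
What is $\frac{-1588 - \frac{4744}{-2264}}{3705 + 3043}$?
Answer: $- \frac{448811}{1909684} \approx -0.23502$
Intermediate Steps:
$\frac{-1588 - \frac{4744}{-2264}}{3705 + 3043} = \frac{-1588 - - \frac{593}{283}}{6748} = \left(-1588 + \frac{593}{283}\right) \frac{1}{6748} = \left(- \frac{448811}{283}\right) \frac{1}{6748} = - \frac{448811}{1909684}$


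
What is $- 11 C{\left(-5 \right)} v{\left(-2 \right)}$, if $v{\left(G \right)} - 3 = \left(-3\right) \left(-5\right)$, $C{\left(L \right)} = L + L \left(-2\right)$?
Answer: $-990$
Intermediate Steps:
$C{\left(L \right)} = - L$ ($C{\left(L \right)} = L - 2 L = - L$)
$v{\left(G \right)} = 18$ ($v{\left(G \right)} = 3 - -15 = 3 + 15 = 18$)
$- 11 C{\left(-5 \right)} v{\left(-2 \right)} = - 11 \left(\left(-1\right) \left(-5\right)\right) 18 = \left(-11\right) 5 \cdot 18 = \left(-55\right) 18 = -990$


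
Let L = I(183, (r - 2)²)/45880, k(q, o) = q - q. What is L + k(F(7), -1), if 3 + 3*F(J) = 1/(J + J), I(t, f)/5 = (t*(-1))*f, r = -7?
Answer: -14823/9176 ≈ -1.6154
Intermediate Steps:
I(t, f) = -5*f*t (I(t, f) = 5*((t*(-1))*f) = 5*((-t)*f) = 5*(-f*t) = -5*f*t)
F(J) = -1 + 1/(6*J) (F(J) = -1 + 1/(3*(J + J)) = -1 + 1/(3*((2*J))) = -1 + (1/(2*J))/3 = -1 + 1/(6*J))
k(q, o) = 0
L = -14823/9176 (L = -5*(-7 - 2)²*183/45880 = -5*(-9)²*183*(1/45880) = -5*81*183*(1/45880) = -74115*1/45880 = -14823/9176 ≈ -1.6154)
L + k(F(7), -1) = -14823/9176 + 0 = -14823/9176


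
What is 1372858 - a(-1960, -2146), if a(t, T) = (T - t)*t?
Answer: 1008298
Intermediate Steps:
a(t, T) = t*(T - t)
1372858 - a(-1960, -2146) = 1372858 - (-1960)*(-2146 - 1*(-1960)) = 1372858 - (-1960)*(-2146 + 1960) = 1372858 - (-1960)*(-186) = 1372858 - 1*364560 = 1372858 - 364560 = 1008298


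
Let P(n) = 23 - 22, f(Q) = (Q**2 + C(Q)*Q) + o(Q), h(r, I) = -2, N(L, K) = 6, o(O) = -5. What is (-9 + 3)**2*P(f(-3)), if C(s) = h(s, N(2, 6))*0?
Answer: 36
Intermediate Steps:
C(s) = 0 (C(s) = -2*0 = 0)
f(Q) = -5 + Q**2 (f(Q) = (Q**2 + 0*Q) - 5 = (Q**2 + 0) - 5 = Q**2 - 5 = -5 + Q**2)
P(n) = 1
(-9 + 3)**2*P(f(-3)) = (-9 + 3)**2*1 = (-6)**2*1 = 36*1 = 36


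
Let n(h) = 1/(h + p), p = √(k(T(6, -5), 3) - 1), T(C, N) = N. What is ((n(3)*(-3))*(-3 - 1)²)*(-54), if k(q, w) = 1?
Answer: 864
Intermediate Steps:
p = 0 (p = √(1 - 1) = √0 = 0)
n(h) = 1/h (n(h) = 1/(h + 0) = 1/h)
((n(3)*(-3))*(-3 - 1)²)*(-54) = ((-3/3)*(-3 - 1)²)*(-54) = (((⅓)*(-3))*(-4)²)*(-54) = -1*16*(-54) = -16*(-54) = 864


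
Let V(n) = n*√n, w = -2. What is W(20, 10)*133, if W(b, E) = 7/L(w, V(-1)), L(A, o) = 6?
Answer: 931/6 ≈ 155.17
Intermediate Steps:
V(n) = n^(3/2)
W(b, E) = 7/6
W(20, 10)*133 = (7/6)*133 = 931/6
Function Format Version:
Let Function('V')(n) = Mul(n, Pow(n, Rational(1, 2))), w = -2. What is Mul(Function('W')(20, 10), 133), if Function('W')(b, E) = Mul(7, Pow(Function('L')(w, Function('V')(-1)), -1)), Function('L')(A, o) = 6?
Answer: Rational(931, 6) ≈ 155.17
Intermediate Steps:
Function('V')(n) = Pow(n, Rational(3, 2))
Function('W')(b, E) = Rational(7, 6) (Function('W')(b, E) = Mul(7, Pow(6, -1)) = Mul(7, Rational(1, 6)) = Rational(7, 6))
Mul(Function('W')(20, 10), 133) = Mul(Rational(7, 6), 133) = Rational(931, 6)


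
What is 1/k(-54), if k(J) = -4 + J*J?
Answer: 1/2912 ≈ 0.00034341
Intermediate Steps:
k(J) = -4 + J²
1/k(-54) = 1/(-4 + (-54)²) = 1/(-4 + 2916) = 1/2912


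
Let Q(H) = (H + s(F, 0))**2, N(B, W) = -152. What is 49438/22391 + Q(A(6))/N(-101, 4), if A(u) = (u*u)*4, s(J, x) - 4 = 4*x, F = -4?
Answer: -60367236/425429 ≈ -141.90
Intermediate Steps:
s(J, x) = 4 + 4*x
A(u) = 4*u**2 (A(u) = u**2*4 = 4*u**2)
Q(H) = (4 + H)**2 (Q(H) = (H + (4 + 4*0))**2 = (H + (4 + 0))**2 = (H + 4)**2 = (4 + H)**2)
49438/22391 + Q(A(6))/N(-101, 4) = 49438/22391 + (4 + 4*6**2)**2/(-152) = 49438*(1/22391) + (4 + 4*36)**2*(-1/152) = 49438/22391 + (4 + 144)**2*(-1/152) = 49438/22391 + 148**2*(-1/152) = 49438/22391 + 21904*(-1/152) = 49438/22391 - 2738/19 = -60367236/425429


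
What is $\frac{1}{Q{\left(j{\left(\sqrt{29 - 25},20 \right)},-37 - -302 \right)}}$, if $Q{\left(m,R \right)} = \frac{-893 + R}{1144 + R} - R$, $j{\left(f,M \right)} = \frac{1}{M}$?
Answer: $- \frac{1409}{374013} \approx -0.0037672$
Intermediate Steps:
$Q{\left(m,R \right)} = - R + \frac{-893 + R}{1144 + R}$ ($Q{\left(m,R \right)} = \frac{-893 + R}{1144 + R} - R = - R + \frac{-893 + R}{1144 + R}$)
$\frac{1}{Q{\left(j{\left(\sqrt{29 - 25},20 \right)},-37 - -302 \right)}} = \frac{1}{\frac{1}{1144 - -265} \left(-893 - \left(-37 - -302\right)^{2} - 1143 \left(-37 - -302\right)\right)} = \frac{1}{\frac{1}{1144 + \left(-37 + 302\right)} \left(-893 - \left(-37 + 302\right)^{2} - 1143 \left(-37 + 302\right)\right)} = \frac{1}{\frac{1}{1144 + 265} \left(-893 - 265^{2} - 302895\right)} = \frac{1}{\frac{1}{1409} \left(-893 - 70225 - 302895\right)} = \frac{1}{\frac{1}{1409} \left(-374013\right)} = \frac{1}{- \frac{374013}{1409}} = - \frac{1409}{374013}$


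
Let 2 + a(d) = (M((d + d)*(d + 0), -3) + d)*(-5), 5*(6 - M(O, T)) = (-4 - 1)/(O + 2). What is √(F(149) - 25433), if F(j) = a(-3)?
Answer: I*√101801/2 ≈ 159.53*I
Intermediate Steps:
M(O, T) = 6 + 1/(2 + O) (M(O, T) = 6 - (-4 - 1)/(5*(O + 2)) = 6 - (-1)/(2 + O) = 6 + 1/(2 + O))
a(d) = -2 - 5*d - 5*(13 + 12*d²)/(2 + 2*d²) (a(d) = -2 + ((13 + 6*((d + d)*(d + 0)))/(2 + (d + d)*(d + 0)) + d)*(-5) = -2 + ((13 + 6*((2*d)*d))/(2 + (2*d)*d) + d)*(-5) = -2 + ((13 + 6*(2*d²))/(2 + 2*d²) + d)*(-5) = -2 + ((13 + 12*d²)/(2 + 2*d²) + d)*(-5) = -2 + (d + (13 + 12*d²)/(2 + 2*d²))*(-5) = -2 + (-5*d - 5*(13 + 12*d²)/(2 + 2*d²)) = -2 - 5*d - 5*(13 + 12*d²)/(2 + 2*d²))
F(j) = -69/4 (F(j) = (-69 - 64*(-3)² - 10*(-3) - 10*(-3)³)/(2*(1 + (-3)²)) = (-69 - 64*9 + 30 - 10*(-27))/(2*(1 + 9)) = (½)*(-69 - 576 + 30 + 270)/10 = (½)*(⅒)*(-345) = -69/4)
√(F(149) - 25433) = √(-69/4 - 25433) = √(-101801/4) = I*√101801/2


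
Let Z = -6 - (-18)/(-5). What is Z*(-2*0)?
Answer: 0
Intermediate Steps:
Z = -48/5 (Z = -6 - (-18)*(-1)/5 = -6 - 1*18/5 = -6 - 18/5 = -48/5 ≈ -9.6000)
Z*(-2*0) = -(-96)*0/5 = -48/5*0 = 0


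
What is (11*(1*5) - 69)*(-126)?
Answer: 1764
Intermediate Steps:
(11*(1*5) - 69)*(-126) = (11*5 - 69)*(-126) = (55 - 69)*(-126) = -14*(-126) = 1764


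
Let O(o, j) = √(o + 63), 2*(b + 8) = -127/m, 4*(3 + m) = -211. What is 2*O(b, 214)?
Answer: 6*√310193/223 ≈ 14.985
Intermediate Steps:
m = -223/4 (m = -3 + (¼)*(-211) = -3 - 211/4 = -223/4 ≈ -55.750)
b = -1530/223 (b = -8 + (-127/(-223/4))/2 = -8 + (-127*(-4/223))/2 = -8 + (½)*(508/223) = -8 + 254/223 = -1530/223 ≈ -6.8610)
O(o, j) = √(63 + o)
2*O(b, 214) = 2*√(63 - 1530/223) = 2*√(12519/223) = 2*(3*√310193/223) = 6*√310193/223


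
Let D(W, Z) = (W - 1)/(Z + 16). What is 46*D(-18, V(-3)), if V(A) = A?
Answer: -874/13 ≈ -67.231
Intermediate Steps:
D(W, Z) = (-1 + W)/(16 + Z)
46*D(-18, V(-3)) = 46*((-1 - 18)/(16 - 3)) = 46*(-19/13) = -874/13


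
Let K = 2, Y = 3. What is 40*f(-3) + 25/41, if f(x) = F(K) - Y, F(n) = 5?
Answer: 3305/41 ≈ 80.610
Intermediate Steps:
f(x) = 2 (f(x) = 5 - 1*3 = 5 - 3 = 2)
40*f(-3) + 25/41 = 40*2 + 25/41 = 80 + 25*(1/41) = 80 + 25/41 = 3305/41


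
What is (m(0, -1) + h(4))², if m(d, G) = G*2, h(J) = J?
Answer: 4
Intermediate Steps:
m(d, G) = 2*G
(m(0, -1) + h(4))² = (2*(-1) + 4)² = (-2 + 4)² = 2² = 4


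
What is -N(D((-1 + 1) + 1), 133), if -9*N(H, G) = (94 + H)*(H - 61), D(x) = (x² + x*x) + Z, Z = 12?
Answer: -564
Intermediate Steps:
D(x) = 12 + 2*x² (D(x) = (x² + x*x) + 12 = (x² + x²) + 12 = 2*x² + 12 = 12 + 2*x²)
N(H, G) = -(-61 + H)*(94 + H)/9 (N(H, G) = -(94 + H)*(H - 61)/9 = -(94 + H)*(-61 + H)/9 = -(-61 + H)*(94 + H)/9)
-N(D((-1 + 1) + 1), 133) = -(5734/9 - 11*(12 + 2*((-1 + 1) + 1)²)/3 - (12 + 2*((-1 + 1) + 1)²)²/9) = -(5734/9 - 11*(12 + 2*(0 + 1)²)/3 - (12 + 2*(0 + 1)²)²/9) = -(5734/9 - 11*(12 + 2*1²)/3 - (12 + 2*1²)²/9) = -(5734/9 - 11*(12 + 2*1)/3 - (12 + 2*1)²/9) = -(5734/9 - 11*(12 + 2)/3 - (12 + 2)²/9) = -(5734/9 - 11/3*14 - ⅑*14²) = -(5734/9 - 154/3 - ⅑*196) = -(5734/9 - 154/3 - 196/9) = -1*564 = -564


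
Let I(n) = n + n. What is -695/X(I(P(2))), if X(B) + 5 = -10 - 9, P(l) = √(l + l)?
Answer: 695/24 ≈ 28.958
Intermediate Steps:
P(l) = √2*√l (P(l) = √(2*l) = √2*√l)
I(n) = 2*n
X(B) = -24 (X(B) = -5 + (-10 - 9) = -5 - 19 = -24)
-695/X(I(P(2))) = -695/(-24) = -695*(-1/24) = 695/24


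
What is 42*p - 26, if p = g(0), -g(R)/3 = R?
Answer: -26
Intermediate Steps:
g(R) = -3*R
p = 0 (p = -3*0 = 0)
42*p - 26 = 42*0 - 26 = 0 - 26 = -26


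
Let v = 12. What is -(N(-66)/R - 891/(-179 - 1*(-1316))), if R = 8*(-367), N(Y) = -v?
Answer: 216861/278186 ≈ 0.77955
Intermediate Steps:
N(Y) = -12 (N(Y) = -1*12 = -12)
R = -2936
-(N(-66)/R - 891/(-179 - 1*(-1316))) = -(-12/(-2936) - 891/(-179 - 1*(-1316))) = -(-12*(-1/2936) - 891/(-179 + 1316)) = -(3/734 - 891/1137) = -(3/734 - 891*1/1137) = -(3/734 - 297/379) = -1*(-216861/278186) = 216861/278186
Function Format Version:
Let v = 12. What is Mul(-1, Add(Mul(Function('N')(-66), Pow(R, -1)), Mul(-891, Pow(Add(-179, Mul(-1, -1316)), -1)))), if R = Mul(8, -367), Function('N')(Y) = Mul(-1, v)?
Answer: Rational(216861, 278186) ≈ 0.77955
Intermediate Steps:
Function('N')(Y) = -12 (Function('N')(Y) = Mul(-1, 12) = -12)
R = -2936
Mul(-1, Add(Mul(Function('N')(-66), Pow(R, -1)), Mul(-891, Pow(Add(-179, Mul(-1, -1316)), -1)))) = Mul(-1, Add(Mul(-12, Pow(-2936, -1)), Mul(-891, Pow(Add(-179, Mul(-1, -1316)), -1)))) = Mul(-1, Add(Mul(-12, Rational(-1, 2936)), Mul(-891, Pow(Add(-179, 1316), -1)))) = Mul(-1, Add(Rational(3, 734), Mul(-891, Pow(1137, -1)))) = Mul(-1, Add(Rational(3, 734), Mul(-891, Rational(1, 1137)))) = Mul(-1, Add(Rational(3, 734), Rational(-297, 379))) = Mul(-1, Rational(-216861, 278186)) = Rational(216861, 278186)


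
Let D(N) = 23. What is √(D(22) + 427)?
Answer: 15*√2 ≈ 21.213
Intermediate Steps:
√(D(22) + 427) = √(23 + 427) = √450 = 15*√2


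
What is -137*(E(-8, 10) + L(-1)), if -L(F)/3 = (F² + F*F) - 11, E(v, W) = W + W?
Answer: -6439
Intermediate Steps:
E(v, W) = 2*W
L(F) = 33 - 6*F² (L(F) = -3*((F² + F*F) - 11) = -3*((F² + F²) - 11) = -3*(2*F² - 11) = -3*(-11 + 2*F²) = 33 - 6*F²)
-137*(E(-8, 10) + L(-1)) = -137*(2*10 + (33 - 6*(-1)²)) = -137*(20 + (33 - 6*1)) = -137*(20 + (33 - 6)) = -137*(20 + 27) = -137*47 = -6439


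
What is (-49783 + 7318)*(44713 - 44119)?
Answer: -25224210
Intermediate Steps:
(-49783 + 7318)*(44713 - 44119) = -42465*594 = -25224210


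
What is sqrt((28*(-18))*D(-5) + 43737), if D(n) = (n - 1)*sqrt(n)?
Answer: sqrt(43737 + 3024*I*sqrt(5)) ≈ 209.75 + 16.119*I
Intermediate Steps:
D(n) = sqrt(n)*(-1 + n) (D(n) = (-1 + n)*sqrt(n) = sqrt(n)*(-1 + n))
sqrt((28*(-18))*D(-5) + 43737) = sqrt((28*(-18))*(sqrt(-5)*(-1 - 5)) + 43737) = sqrt(-504*I*sqrt(5)*(-6) + 43737) = sqrt(-(-3024)*I*sqrt(5) + 43737) = sqrt(3024*I*sqrt(5) + 43737) = sqrt(43737 + 3024*I*sqrt(5))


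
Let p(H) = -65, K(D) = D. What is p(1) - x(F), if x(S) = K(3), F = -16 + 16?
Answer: -68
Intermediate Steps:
F = 0
x(S) = 3
p(1) - x(F) = -65 - 1*3 = -65 - 3 = -68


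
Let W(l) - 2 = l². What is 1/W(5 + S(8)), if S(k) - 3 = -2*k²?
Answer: 1/14402 ≈ 6.9435e-5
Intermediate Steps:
S(k) = 3 - 2*k²
W(l) = 2 + l²
1/W(5 + S(8)) = 1/(2 + (5 + (3 - 2*8²))²) = 1/(2 + (5 + (3 - 2*64))²) = 1/(2 + (5 + (3 - 128))²) = 1/(2 + (5 - 125)²) = 1/(2 + (-120)²) = 1/(2 + 14400) = 1/14402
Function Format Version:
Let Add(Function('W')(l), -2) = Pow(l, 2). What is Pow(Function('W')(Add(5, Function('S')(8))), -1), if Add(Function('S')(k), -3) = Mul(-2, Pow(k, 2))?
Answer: Rational(1, 14402) ≈ 6.9435e-5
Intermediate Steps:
Function('S')(k) = Add(3, Mul(-2, Pow(k, 2)))
Function('W')(l) = Add(2, Pow(l, 2))
Pow(Function('W')(Add(5, Function('S')(8))), -1) = Pow(Add(2, Pow(Add(5, Add(3, Mul(-2, Pow(8, 2)))), 2)), -1) = Pow(Add(2, Pow(Add(5, Add(3, Mul(-2, 64))), 2)), -1) = Pow(Add(2, Pow(Add(5, Add(3, -128)), 2)), -1) = Pow(Add(2, Pow(Add(5, -125), 2)), -1) = Pow(Add(2, Pow(-120, 2)), -1) = Pow(Add(2, 14400), -1) = Pow(14402, -1) = Rational(1, 14402)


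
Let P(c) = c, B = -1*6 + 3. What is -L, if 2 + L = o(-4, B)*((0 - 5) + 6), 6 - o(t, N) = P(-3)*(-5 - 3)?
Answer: 20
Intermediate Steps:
B = -3 (B = -6 + 3 = -3)
o(t, N) = -18 (o(t, N) = 6 - (-3)*(-5 - 3) = 6 - (-3)*(-8) = 6 - 1*24 = 6 - 24 = -18)
L = -20 (L = -2 - 18*((0 - 5) + 6) = -2 - 18*(-5 + 6) = -2 - 18*1 = -2 - 18 = -20)
-L = -1*(-20) = 20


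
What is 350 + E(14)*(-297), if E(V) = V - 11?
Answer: -541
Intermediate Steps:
E(V) = -11 + V
350 + E(14)*(-297) = 350 + (-11 + 14)*(-297) = 350 + 3*(-297) = 350 - 891 = -541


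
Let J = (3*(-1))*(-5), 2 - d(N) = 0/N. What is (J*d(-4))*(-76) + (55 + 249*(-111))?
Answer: -29864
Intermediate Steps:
d(N) = 2 (d(N) = 2 - 0/N = 2 - 1*0 = 2 + 0 = 2)
J = 15 (J = -3*(-5) = 15)
(J*d(-4))*(-76) + (55 + 249*(-111)) = (15*2)*(-76) + (55 + 249*(-111)) = 30*(-76) + (55 - 27639) = -2280 - 27584 = -29864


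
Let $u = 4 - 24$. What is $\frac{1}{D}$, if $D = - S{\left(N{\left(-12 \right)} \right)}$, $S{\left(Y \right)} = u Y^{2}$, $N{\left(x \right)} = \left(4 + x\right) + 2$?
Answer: $\frac{1}{720} \approx 0.0013889$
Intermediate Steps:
$N{\left(x \right)} = 6 + x$
$u = -20$ ($u = 4 - 24 = -20$)
$S{\left(Y \right)} = - 20 Y^{2}$
$D = 720$ ($D = - \left(-20\right) \left(6 - 12\right)^{2} = - \left(-20\right) \left(-6\right)^{2} = - \left(-20\right) 36 = \left(-1\right) \left(-720\right) = 720$)
$\frac{1}{D} = \frac{1}{720}$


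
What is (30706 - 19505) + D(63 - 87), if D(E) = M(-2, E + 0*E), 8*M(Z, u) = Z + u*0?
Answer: 44803/4 ≈ 11201.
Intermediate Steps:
M(Z, u) = Z/8 (M(Z, u) = (Z + u*0)/8 = (Z + 0)/8 = Z/8)
D(E) = -1/4 (D(E) = (1/8)*(-2) = -1/4)
(30706 - 19505) + D(63 - 87) = (30706 - 19505) - 1/4 = 11201 - 1/4 = 44803/4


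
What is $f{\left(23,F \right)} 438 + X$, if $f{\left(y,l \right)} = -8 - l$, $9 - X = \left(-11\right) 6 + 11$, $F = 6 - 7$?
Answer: $-3002$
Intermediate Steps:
$F = -1$ ($F = 6 - 7 = -1$)
$X = 64$ ($X = 9 - \left(\left(-11\right) 6 + 11\right) = 9 - \left(-66 + 11\right) = 9 - -55 = 9 + 55 = 64$)
$f{\left(23,F \right)} 438 + X = \left(-8 - -1\right) 438 + 64 = \left(-8 + 1\right) 438 + 64 = \left(-7\right) 438 + 64 = -3066 + 64 = -3002$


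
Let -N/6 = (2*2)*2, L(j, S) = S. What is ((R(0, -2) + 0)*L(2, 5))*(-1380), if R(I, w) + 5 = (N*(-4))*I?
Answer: 34500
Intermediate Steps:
N = -48 (N = -6*2*2*2 = -24*2 = -6*8 = -48)
R(I, w) = -5 + 192*I (R(I, w) = -5 + (-48*(-4))*I = -5 + 192*I)
((R(0, -2) + 0)*L(2, 5))*(-1380) = (((-5 + 192*0) + 0)*5)*(-1380) = (((-5 + 0) + 0)*5)*(-1380) = ((-5 + 0)*5)*(-1380) = -5*5*(-1380) = -25*(-1380) = 34500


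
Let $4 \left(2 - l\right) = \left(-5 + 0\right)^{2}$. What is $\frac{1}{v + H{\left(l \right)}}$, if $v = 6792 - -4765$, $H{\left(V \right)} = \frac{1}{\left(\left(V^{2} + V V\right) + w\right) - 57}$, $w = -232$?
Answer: $\frac{2023}{23379803} \approx 8.6528 \cdot 10^{-5}$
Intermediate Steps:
$l = - \frac{17}{4}$ ($l = 2 - \frac{\left(-5 + 0\right)^{2}}{4} = 2 - \frac{\left(-5\right)^{2}}{4} = 2 - \frac{25}{4} = - \frac{17}{4} \approx -4.25$)
$H{\left(V \right)} = \frac{1}{-289 + 2 V^{2}}$ ($H{\left(V \right)} = \frac{1}{\left(\left(V^{2} + V V\right) - 232\right) - 57} = \frac{1}{\left(\left(V^{2} + V^{2}\right) - 232\right) - 57} = \frac{1}{\left(2 V^{2} - 232\right) - 57} = \frac{1}{\left(-232 + 2 V^{2}\right) - 57} = \frac{1}{-289 + 2 V^{2}}$)
$v = 11557$ ($v = 6792 + 4765 = 11557$)
$\frac{1}{v + H{\left(l \right)}} = \frac{1}{11557 + \frac{1}{-289 + 2 \left(- \frac{17}{4}\right)^{2}}} = \frac{1}{11557 + \frac{1}{-289 + 2 \cdot \frac{289}{16}}} = \frac{1}{11557 + \frac{1}{-289 + \frac{289}{8}}} = \frac{1}{11557 + \frac{1}{- \frac{2023}{8}}} = \frac{1}{11557 - \frac{8}{2023}} = \frac{1}{\frac{23379803}{2023}} = \frac{2023}{23379803}$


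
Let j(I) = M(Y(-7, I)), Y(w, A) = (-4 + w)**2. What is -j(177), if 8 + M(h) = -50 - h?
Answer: 179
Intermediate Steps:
M(h) = -58 - h (M(h) = -8 + (-50 - h) = -58 - h)
j(I) = -179 (j(I) = -58 - (-4 - 7)**2 = -58 - 1*(-11)**2 = -58 - 1*121 = -58 - 121 = -179)
-j(177) = -1*(-179) = 179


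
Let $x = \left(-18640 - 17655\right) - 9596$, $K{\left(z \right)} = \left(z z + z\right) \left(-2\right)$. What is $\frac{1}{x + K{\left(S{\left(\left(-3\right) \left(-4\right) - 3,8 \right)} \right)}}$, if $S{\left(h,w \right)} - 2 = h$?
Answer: $- \frac{1}{46155} \approx -2.1666 \cdot 10^{-5}$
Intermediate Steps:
$S{\left(h,w \right)} = 2 + h$
$K{\left(z \right)} = - 2 z - 2 z^{2}$ ($K{\left(z \right)} = \left(z^{2} + z\right) \left(-2\right) = \left(z + z^{2}\right) \left(-2\right) = - 2 z - 2 z^{2}$)
$x = -45891$ ($x = -36295 - 9596 = -45891$)
$\frac{1}{x + K{\left(S{\left(\left(-3\right) \left(-4\right) - 3,8 \right)} \right)}} = \frac{1}{-45891 - 2 \left(2 - -9\right) \left(1 + \left(2 - -9\right)\right)} = \frac{1}{-45891 - 2 \left(2 + \left(12 - 3\right)\right) \left(1 + \left(2 + \left(12 - 3\right)\right)\right)} = \frac{1}{-45891 - 2 \left(2 + 9\right) \left(1 + \left(2 + 9\right)\right)} = \frac{1}{-45891 - 22 \left(1 + 11\right)} = \frac{1}{-45891 - 22 \cdot 12} = \frac{1}{-45891 - 264} = \frac{1}{-46155} = - \frac{1}{46155}$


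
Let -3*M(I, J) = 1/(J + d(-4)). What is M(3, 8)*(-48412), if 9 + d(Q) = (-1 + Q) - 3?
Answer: -48412/27 ≈ -1793.0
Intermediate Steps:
d(Q) = -13 + Q (d(Q) = -9 + ((-1 + Q) - 3) = -9 + (-4 + Q) = -13 + Q)
M(I, J) = -1/(3*(-17 + J)) (M(I, J) = -1/(3*(J + (-13 - 4))) = -1/(3*(J - 17)) = -1/(3*(-17 + J)))
M(3, 8)*(-48412) = -1/(-51 + 3*8)*(-48412) = -1/(-51 + 24)*(-48412) = -1/(-27)*(-48412) = -1*(-1/27)*(-48412) = (1/27)*(-48412) = -48412/27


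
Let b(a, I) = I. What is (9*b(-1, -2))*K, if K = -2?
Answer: 36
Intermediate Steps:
(9*b(-1, -2))*K = (9*(-2))*(-2) = -18*(-2) = 36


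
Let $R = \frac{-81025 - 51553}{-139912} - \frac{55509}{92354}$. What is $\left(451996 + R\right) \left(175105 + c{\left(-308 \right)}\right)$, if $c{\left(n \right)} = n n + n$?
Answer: $\frac{393734752325385303483}{3230358212} \approx 1.2189 \cdot 10^{11}$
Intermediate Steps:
$c{\left(n \right)} = n + n^{2}$ ($c{\left(n \right)} = n^{2} + n = n + n^{2}$)
$R = \frac{1119433351}{3230358212}$ ($R = \left(-81025 - 51553\right) \left(- \frac{1}{139912}\right) - \frac{55509}{92354} = \left(-132578\right) \left(- \frac{1}{139912}\right) - \frac{55509}{92354} = \frac{66289}{69956} - \frac{55509}{92354} = \frac{1119433351}{3230358212} \approx 0.34654$)
$\left(451996 + R\right) \left(175105 + c{\left(-308 \right)}\right) = \left(451996 + \frac{1119433351}{3230358212}\right) \left(175105 - 308 \left(1 - 308\right)\right) = \frac{1460110109824503 \left(175105 - -94556\right)}{3230358212} = \frac{1460110109824503 \left(175105 + 94556\right)}{3230358212} = \frac{1460110109824503}{3230358212} \cdot 269661 = \frac{393734752325385303483}{3230358212}$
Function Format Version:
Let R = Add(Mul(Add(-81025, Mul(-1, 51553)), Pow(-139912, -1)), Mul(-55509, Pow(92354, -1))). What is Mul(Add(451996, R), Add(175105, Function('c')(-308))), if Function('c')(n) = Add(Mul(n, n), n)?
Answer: Rational(393734752325385303483, 3230358212) ≈ 1.2189e+11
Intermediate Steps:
Function('c')(n) = Add(n, Pow(n, 2)) (Function('c')(n) = Add(Pow(n, 2), n) = Add(n, Pow(n, 2)))
R = Rational(1119433351, 3230358212) (R = Add(Mul(Add(-81025, -51553), Rational(-1, 139912)), Mul(-55509, Rational(1, 92354))) = Add(Mul(-132578, Rational(-1, 139912)), Rational(-55509, 92354)) = Add(Rational(66289, 69956), Rational(-55509, 92354)) = Rational(1119433351, 3230358212) ≈ 0.34654)
Mul(Add(451996, R), Add(175105, Function('c')(-308))) = Mul(Add(451996, Rational(1119433351, 3230358212)), Add(175105, Mul(-308, Add(1, -308)))) = Mul(Rational(1460110109824503, 3230358212), Add(175105, Mul(-308, -307))) = Mul(Rational(1460110109824503, 3230358212), Add(175105, 94556)) = Mul(Rational(1460110109824503, 3230358212), 269661) = Rational(393734752325385303483, 3230358212)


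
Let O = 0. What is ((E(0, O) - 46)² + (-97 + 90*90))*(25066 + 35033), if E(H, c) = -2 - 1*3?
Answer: 637289796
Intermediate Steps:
E(H, c) = -5 (E(H, c) = -2 - 3 = -5)
((E(0, O) - 46)² + (-97 + 90*90))*(25066 + 35033) = ((-5 - 46)² + (-97 + 90*90))*(25066 + 35033) = ((-51)² + (-97 + 8100))*60099 = (2601 + 8003)*60099 = 10604*60099 = 637289796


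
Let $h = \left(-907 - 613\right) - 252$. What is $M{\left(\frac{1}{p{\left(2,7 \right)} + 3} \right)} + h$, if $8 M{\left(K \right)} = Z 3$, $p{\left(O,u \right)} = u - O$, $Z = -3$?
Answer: $- \frac{14185}{8} \approx -1773.1$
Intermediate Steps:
$M{\left(K \right)} = - \frac{9}{8}$ ($M{\left(K \right)} = \frac{\left(-3\right) 3}{8} = \frac{1}{8} \left(-9\right) = - \frac{9}{8}$)
$h = -1772$ ($h = -1520 - 252 = -1772$)
$M{\left(\frac{1}{p{\left(2,7 \right)} + 3} \right)} + h = - \frac{9}{8} - 1772 = - \frac{14185}{8}$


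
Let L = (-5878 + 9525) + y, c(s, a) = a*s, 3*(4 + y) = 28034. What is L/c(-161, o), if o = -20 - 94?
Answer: 38963/55062 ≈ 0.70762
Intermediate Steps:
y = 28022/3 (y = -4 + (⅓)*28034 = -4 + 28034/3 = 28022/3 ≈ 9340.7)
o = -114
L = 38963/3 (L = (-5878 + 9525) + 28022/3 = 3647 + 28022/3 = 38963/3 ≈ 12988.)
L/c(-161, o) = 38963/(3*((-114*(-161)))) = (38963/3)/18354 = (38963/3)*(1/18354) = 38963/55062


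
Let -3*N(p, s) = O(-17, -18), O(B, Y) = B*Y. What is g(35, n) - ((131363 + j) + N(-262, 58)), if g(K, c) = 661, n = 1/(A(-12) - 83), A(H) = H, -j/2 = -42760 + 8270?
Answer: -199580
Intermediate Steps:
j = 68980 (j = -2*(-42760 + 8270) = -2*(-34490) = 68980)
N(p, s) = -102 (N(p, s) = -(-17)*(-18)/3 = -⅓*306 = -102)
n = -1/95 (n = 1/(-12 - 83) = 1/(-95) = -1/95 ≈ -0.010526)
g(35, n) - ((131363 + j) + N(-262, 58)) = 661 - ((131363 + 68980) - 102) = 661 - (200343 - 102) = 661 - 1*200241 = 661 - 200241 = -199580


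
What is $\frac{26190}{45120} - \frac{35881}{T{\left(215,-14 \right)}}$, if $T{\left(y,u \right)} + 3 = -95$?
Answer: $\frac{27025289}{73696} \approx 366.71$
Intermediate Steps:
$T{\left(y,u \right)} = -98$ ($T{\left(y,u \right)} = -3 - 95 = -98$)
$\frac{26190}{45120} - \frac{35881}{T{\left(215,-14 \right)}} = \frac{26190}{45120} - \frac{35881}{-98} = 26190 \cdot \frac{1}{45120} - - \frac{35881}{98} = \frac{873}{1504} + \frac{35881}{98} = \frac{27025289}{73696}$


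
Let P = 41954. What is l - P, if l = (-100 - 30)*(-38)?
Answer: -37014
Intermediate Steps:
l = 4940 (l = -130*(-38) = 4940)
l - P = 4940 - 1*41954 = 4940 - 41954 = -37014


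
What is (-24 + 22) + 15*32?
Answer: 478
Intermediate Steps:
(-24 + 22) + 15*32 = -2 + 480 = 478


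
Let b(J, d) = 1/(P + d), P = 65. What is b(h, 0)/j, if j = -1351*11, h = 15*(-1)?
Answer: -1/965965 ≈ -1.0352e-6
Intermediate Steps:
h = -15
j = -14861
b(J, d) = 1/(65 + d)
b(h, 0)/j = 1/((65 + 0)*(-14861)) = -1/14861/65 = (1/65)*(-1/14861) = -1/965965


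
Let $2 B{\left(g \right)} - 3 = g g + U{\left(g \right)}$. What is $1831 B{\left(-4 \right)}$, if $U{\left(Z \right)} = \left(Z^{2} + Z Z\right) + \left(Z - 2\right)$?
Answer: $\frac{82395}{2} \approx 41198.0$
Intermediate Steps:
$U{\left(Z \right)} = -2 + Z + 2 Z^{2}$ ($U{\left(Z \right)} = \left(Z^{2} + Z^{2}\right) + \left(-2 + Z\right) = 2 Z^{2} + \left(-2 + Z\right) = -2 + Z + 2 Z^{2}$)
$B{\left(g \right)} = \frac{1}{2} + \frac{g}{2} + \frac{3 g^{2}}{2}$ ($B{\left(g \right)} = \frac{3}{2} + \frac{g g + \left(-2 + g + 2 g^{2}\right)}{2} = \frac{3}{2} + \frac{g^{2} + \left(-2 + g + 2 g^{2}\right)}{2} = \frac{3}{2} + \frac{-2 + g + 3 g^{2}}{2} = \frac{3}{2} + \left(-1 + \frac{g}{2} + \frac{3 g^{2}}{2}\right) = \frac{1}{2} + \frac{g}{2} + \frac{3 g^{2}}{2}$)
$1831 B{\left(-4 \right)} = 1831 \left(\frac{1}{2} + \frac{1}{2} \left(-4\right) + \frac{3 \left(-4\right)^{2}}{2}\right) = 1831 \left(\frac{1}{2} - 2 + \frac{3}{2} \cdot 16\right) = 1831 \left(\frac{1}{2} - 2 + 24\right) = 1831 \cdot \frac{45}{2} = \frac{82395}{2}$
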